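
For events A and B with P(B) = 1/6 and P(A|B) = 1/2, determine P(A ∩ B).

By definition, P(A|B) = P(A ∩ B) / P(B)
So P(A ∩ B) = P(A|B) × P(B)
= 1/2 × 1/6
= 1/12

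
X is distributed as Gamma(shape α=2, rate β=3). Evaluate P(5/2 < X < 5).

P(5/2 < X < 5) = ∫_{5/2}^{5} f(x) dx
where f(x) = 9 x e^{- 3 x}
= - \frac{16}{e^{15}} + \frac{17}{2 e^{\frac{15}{2}}}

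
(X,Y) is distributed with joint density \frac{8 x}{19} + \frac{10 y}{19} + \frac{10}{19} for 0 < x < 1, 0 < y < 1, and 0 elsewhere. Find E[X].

E[X] = ∫_0^1 ∫_0^1 x × f(x,y) dy dx
= ∫_0^1 ∫_0^1 x × (\frac{8 x}{19} + \frac{10 y}{19} + \frac{10}{19}) dy dx
= \frac{61}{114}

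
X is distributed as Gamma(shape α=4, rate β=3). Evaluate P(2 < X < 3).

P(2 < X < 3) = ∫_{2}^{3} f(x) dx
where f(x) = \frac{27 x^{3} e^{- 3 x}}{2}
= \frac{-172 + 61 e^{3}}{e^{9}}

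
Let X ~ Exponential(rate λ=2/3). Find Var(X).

For X ~ Exponential(rate λ=2/3):
Var(X) = \frac{9}{4}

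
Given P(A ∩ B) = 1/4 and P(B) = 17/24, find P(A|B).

P(A|B) = P(A ∩ B) / P(B)
= (1/4) / (17/24)
= 6/17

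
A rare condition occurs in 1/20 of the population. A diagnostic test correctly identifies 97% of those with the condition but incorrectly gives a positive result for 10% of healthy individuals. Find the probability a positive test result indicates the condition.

Let D = the rare event, + = positive/flagged.
P(D) = 1/20
P(+|D) = 97/100
P(+|D') = 10/100 = 1/10
P(+) = P(+|D)P(D) + P(+|D')P(D')
     = \frac{97}{100} × \frac{1}{20} + \frac{1}{10} × \frac{19}{20}
     = \frac{287}{2000}
P(D|+) = P(+|D)P(D)/P(+) = \frac{97}{287}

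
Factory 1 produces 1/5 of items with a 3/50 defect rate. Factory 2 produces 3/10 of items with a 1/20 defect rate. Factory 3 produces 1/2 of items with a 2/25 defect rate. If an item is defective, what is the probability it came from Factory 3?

Using Bayes' theorem:
P(F1) = 1/5, P(D|F1) = 3/50
P(F2) = 3/10, P(D|F2) = 1/20
P(F3) = 1/2, P(D|F3) = 2/25
P(D) = P(D|F1)P(F1) + P(D|F2)P(F2) + P(D|F3)P(F3)
     = \frac{67}{1000}
P(F3|D) = P(D|F3)P(F3) / P(D)
= \frac{40}{67}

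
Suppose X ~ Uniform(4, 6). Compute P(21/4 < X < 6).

P(21/4 < X < 6) = ∫_{21/4}^{6} f(x) dx
where f(x) = \frac{1}{2}
= \frac{3}{8}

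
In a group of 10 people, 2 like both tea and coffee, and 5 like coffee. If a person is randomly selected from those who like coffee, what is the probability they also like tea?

P(A ∩ B) = 2/10 = 1/5
P(B) = 5/10 = 1/2
P(A|B) = P(A ∩ B) / P(B) = (1/5) / (1/2) = 2/5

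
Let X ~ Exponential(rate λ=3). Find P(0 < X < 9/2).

P(0 < X < 9/2) = ∫_{0}^{9/2} f(x) dx
where f(x) = 3 e^{- 3 x}
= 1 - e^{- \frac{27}{2}}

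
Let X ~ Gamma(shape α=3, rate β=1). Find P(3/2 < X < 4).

P(3/2 < X < 4) = ∫_{3/2}^{4} f(x) dx
where f(x) = \frac{x^{2} e^{- x}}{2}
= - \frac{13}{e^{4}} + \frac{29}{8 e^{\frac{3}{2}}}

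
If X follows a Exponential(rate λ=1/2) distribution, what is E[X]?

For X ~ Exponential(rate λ=1/2), the expected value is:
E[X] = 2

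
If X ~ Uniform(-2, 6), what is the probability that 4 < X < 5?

P(4 < X < 5) = ∫_{4}^{5} f(x) dx
where f(x) = \frac{1}{8}
= \frac{1}{8}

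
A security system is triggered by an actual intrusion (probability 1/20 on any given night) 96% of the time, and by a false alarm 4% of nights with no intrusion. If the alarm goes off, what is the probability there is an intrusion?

Let D = the rare event, + = positive/flagged.
P(D) = 1/20
P(+|D) = 96/100 = 24/25
P(+|D') = 4/100 = 1/25
P(+) = P(+|D)P(D) + P(+|D')P(D')
     = \frac{24}{25} × \frac{1}{20} + \frac{1}{25} × \frac{19}{20}
     = \frac{43}{500}
P(D|+) = P(+|D)P(D)/P(+) = \frac{24}{43}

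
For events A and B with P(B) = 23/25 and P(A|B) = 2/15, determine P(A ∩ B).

By definition, P(A|B) = P(A ∩ B) / P(B)
So P(A ∩ B) = P(A|B) × P(B)
= 2/15 × 23/25
= 46/375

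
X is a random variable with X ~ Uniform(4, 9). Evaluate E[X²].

Using the identity E[X²] = Var(X) + (E[X])²:
E[X] = \frac{13}{2}
Var(X) = \frac{25}{12}
E[X²] = \frac{25}{12} + (\frac{13}{2})²
= \frac{133}{3}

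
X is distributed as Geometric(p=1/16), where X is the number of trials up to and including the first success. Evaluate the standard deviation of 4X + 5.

For X ~ Geometric(p=1/16), where X is the number of trials up to and including the first success:
Var(X) = 240
SD(X) = √(Var(X)) = √(240) = 4 \sqrt{15}
SD(4X + 5) = |4| × SD(X) = 4 × 4 \sqrt{15} = 16 \sqrt{15}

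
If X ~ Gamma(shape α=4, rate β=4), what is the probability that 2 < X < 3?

P(2 < X < 3) = ∫_{2}^{3} f(x) dx
where f(x) = \frac{128 x^{3} e^{- 4 x}}{3}
= \frac{-1119 + 379 e^{4}}{3 e^{12}}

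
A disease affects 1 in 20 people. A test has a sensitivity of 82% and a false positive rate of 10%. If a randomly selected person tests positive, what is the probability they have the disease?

Let D = the rare event, + = positive/flagged.
P(D) = 1/20
P(+|D) = 82/100 = 41/50
P(+|D') = 10/100 = 1/10
P(+) = P(+|D)P(D) + P(+|D')P(D')
     = \frac{41}{50} × \frac{1}{20} + \frac{1}{10} × \frac{19}{20}
     = \frac{17}{125}
P(D|+) = P(+|D)P(D)/P(+) = \frac{41}{136}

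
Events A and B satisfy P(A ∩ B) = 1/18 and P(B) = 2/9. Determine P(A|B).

P(A|B) = P(A ∩ B) / P(B)
= (1/18) / (2/9)
= 1/4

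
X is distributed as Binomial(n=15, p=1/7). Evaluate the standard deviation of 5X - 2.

For X ~ Binomial(n=15, p=1/7):
Var(X) = \frac{90}{49}
SD(X) = √(Var(X)) = √(\frac{90}{49}) = \frac{3 \sqrt{10}}{7}
SD(5X - 2) = |5| × SD(X) = 5 × \frac{3 \sqrt{10}}{7} = \frac{15 \sqrt{10}}{7}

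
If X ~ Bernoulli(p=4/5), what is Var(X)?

For X ~ Bernoulli(p=4/5):
Var(X) = \frac{4}{25}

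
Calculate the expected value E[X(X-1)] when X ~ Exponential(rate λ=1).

E[X(X-1)] = E[X² - X] = E[X²] - E[X]
E[X] = 1
E[X²] = Var(X) + (E[X])² = 1 + (1)² = 2
E[X(X-1)] = 2 - 1 = 1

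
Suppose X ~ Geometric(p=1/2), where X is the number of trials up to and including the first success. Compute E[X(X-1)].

E[X(X-1)] = E[X² - X] = E[X²] - E[X]
E[X] = 2
E[X²] = Var(X) + (E[X])² = 2 + (2)² = 6
E[X(X-1)] = 6 - 2 = 4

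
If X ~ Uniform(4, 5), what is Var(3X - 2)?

For X ~ Uniform(4, 5):
Var(X) = \frac{1}{12}
Var(3X - 2) = (3)² × Var(X) = 9 × \frac{1}{12} = \frac{3}{4}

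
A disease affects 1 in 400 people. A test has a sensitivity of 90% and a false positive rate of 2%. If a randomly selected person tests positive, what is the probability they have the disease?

Let D = the rare event, + = positive/flagged.
P(D) = 1/400
P(+|D) = 90/100 = 9/10
P(+|D') = 2/100 = 1/50
P(+) = P(+|D)P(D) + P(+|D')P(D')
     = \frac{9}{10} × \frac{1}{400} + \frac{1}{50} × \frac{399}{400}
     = \frac{111}{5000}
P(D|+) = P(+|D)P(D)/P(+) = \frac{15}{148}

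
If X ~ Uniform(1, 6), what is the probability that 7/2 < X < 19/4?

P(7/2 < X < 19/4) = ∫_{7/2}^{19/4} f(x) dx
where f(x) = \frac{1}{5}
= \frac{1}{4}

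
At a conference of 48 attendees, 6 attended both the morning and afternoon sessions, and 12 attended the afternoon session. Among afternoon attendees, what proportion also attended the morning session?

P(A ∩ B) = 6/48 = 1/8
P(B) = 12/48 = 1/4
P(A|B) = P(A ∩ B) / P(B) = (1/8) / (1/4) = 1/2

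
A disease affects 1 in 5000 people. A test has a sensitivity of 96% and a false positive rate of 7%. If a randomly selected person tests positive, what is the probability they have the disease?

Let D = the rare event, + = positive/flagged.
P(D) = 1/5000
P(+|D) = 96/100 = 24/25
P(+|D') = 7/100
P(+) = P(+|D)P(D) + P(+|D')P(D')
     = \frac{24}{25} × \frac{1}{5000} + \frac{7}{100} × \frac{4999}{5000}
     = \frac{35089}{500000}
P(D|+) = P(+|D)P(D)/P(+) = \frac{96}{35089}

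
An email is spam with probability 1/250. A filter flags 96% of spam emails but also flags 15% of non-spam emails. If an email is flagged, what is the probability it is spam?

Let D = the rare event, + = positive/flagged.
P(D) = 1/250
P(+|D) = 96/100 = 24/25
P(+|D') = 15/100 = 3/20
P(+) = P(+|D)P(D) + P(+|D')P(D')
     = \frac{24}{25} × \frac{1}{250} + \frac{3}{20} × \frac{249}{250}
     = \frac{3831}{25000}
P(D|+) = P(+|D)P(D)/P(+) = \frac{32}{1277}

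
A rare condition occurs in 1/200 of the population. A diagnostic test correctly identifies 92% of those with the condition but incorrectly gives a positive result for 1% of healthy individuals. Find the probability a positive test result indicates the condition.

Let D = the rare event, + = positive/flagged.
P(D) = 1/200
P(+|D) = 92/100 = 23/25
P(+|D') = 1/100
P(+) = P(+|D)P(D) + P(+|D')P(D')
     = \frac{23}{25} × \frac{1}{200} + \frac{1}{100} × \frac{199}{200}
     = \frac{291}{20000}
P(D|+) = P(+|D)P(D)/P(+) = \frac{92}{291}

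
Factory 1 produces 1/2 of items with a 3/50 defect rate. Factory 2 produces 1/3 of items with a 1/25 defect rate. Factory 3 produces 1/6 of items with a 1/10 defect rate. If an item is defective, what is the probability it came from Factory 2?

Using Bayes' theorem:
P(F1) = 1/2, P(D|F1) = 3/50
P(F2) = 1/3, P(D|F2) = 1/25
P(F3) = 1/6, P(D|F3) = 1/10
P(D) = P(D|F1)P(F1) + P(D|F2)P(F2) + P(D|F3)P(F3)
     = \frac{3}{50}
P(F2|D) = P(D|F2)P(F2) / P(D)
= \frac{2}{9}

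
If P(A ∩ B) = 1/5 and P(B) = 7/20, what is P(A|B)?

P(A|B) = P(A ∩ B) / P(B)
= (1/5) / (7/20)
= 4/7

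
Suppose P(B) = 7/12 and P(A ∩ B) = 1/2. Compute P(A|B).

P(A|B) = P(A ∩ B) / P(B)
= (1/2) / (7/12)
= 6/7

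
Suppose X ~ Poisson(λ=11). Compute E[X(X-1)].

E[X(X-1)] = E[X² - X] = E[X²] - E[X]
E[X] = 11
E[X²] = Var(X) + (E[X])² = 11 + (11)² = 132
E[X(X-1)] = 132 - 11 = 121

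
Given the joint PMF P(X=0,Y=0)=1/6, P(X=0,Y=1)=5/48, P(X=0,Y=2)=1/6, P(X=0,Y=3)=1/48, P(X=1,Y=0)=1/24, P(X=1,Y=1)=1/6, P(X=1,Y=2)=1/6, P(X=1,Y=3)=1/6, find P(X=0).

P(X=0) = P(X=0,Y=0) + P(X=0,Y=1) + P(X=0,Y=2) + P(X=0,Y=3)
= 1/6 + 5/48 + 1/6 + 1/48
= 11/24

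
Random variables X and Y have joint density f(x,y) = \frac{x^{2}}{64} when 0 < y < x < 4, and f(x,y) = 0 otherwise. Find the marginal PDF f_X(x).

f_X(x) = ∫_0^x \frac{x^{2}}{64} dy = \frac{x^{3}}{64}
for 0 < x < 4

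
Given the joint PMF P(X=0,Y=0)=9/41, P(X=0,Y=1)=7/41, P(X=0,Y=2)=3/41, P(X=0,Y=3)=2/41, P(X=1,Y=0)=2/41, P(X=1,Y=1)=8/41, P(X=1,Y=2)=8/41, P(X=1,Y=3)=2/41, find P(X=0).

P(X=0) = P(X=0,Y=0) + P(X=0,Y=1) + P(X=0,Y=2) + P(X=0,Y=3)
= 9/41 + 7/41 + 3/41 + 2/41
= 21/41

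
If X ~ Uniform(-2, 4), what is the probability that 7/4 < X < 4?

P(7/4 < X < 4) = ∫_{7/4}^{4} f(x) dx
where f(x) = \frac{1}{6}
= \frac{3}{8}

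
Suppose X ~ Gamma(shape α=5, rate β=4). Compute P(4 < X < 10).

P(4 < X < 10) = ∫_{4}^{10} f(x) dx
where f(x) = \frac{128 x^{4} e^{- 4 x}}{3}
= \frac{-354523 + 10675 e^{24}}{3 e^{40}}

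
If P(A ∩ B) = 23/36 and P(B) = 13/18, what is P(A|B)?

P(A|B) = P(A ∩ B) / P(B)
= (23/36) / (13/18)
= 23/26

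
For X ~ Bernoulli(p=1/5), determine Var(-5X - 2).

For X ~ Bernoulli(p=1/5):
Var(X) = \frac{4}{25}
Var(-5X - 2) = (-5)² × Var(X) = 25 × \frac{4}{25} = 4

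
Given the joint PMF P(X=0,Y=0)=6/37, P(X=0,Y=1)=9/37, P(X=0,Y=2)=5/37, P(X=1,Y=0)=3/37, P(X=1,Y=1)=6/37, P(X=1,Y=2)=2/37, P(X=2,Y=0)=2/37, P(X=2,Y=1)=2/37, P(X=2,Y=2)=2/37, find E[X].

First find marginal of X:
P(X=0) = 20/37
P(X=1) = 11/37
P(X=2) = 6/37
E[X] = 0 × 20/37 + 1 × 11/37 + 2 × 6/37 = 23/37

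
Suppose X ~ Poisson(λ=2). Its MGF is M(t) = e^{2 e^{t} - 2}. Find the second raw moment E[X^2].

To find E[X^2], compute M^(2)(0):
M^(1)(t) = 2 e^{t} e^{2 e^{t} - 2}
M^(2)(t) = 4 e^{2 t} e^{2 e^{t} - 2} + 2 e^{t} e^{2 e^{t} - 2}
M^(2)(0) = 6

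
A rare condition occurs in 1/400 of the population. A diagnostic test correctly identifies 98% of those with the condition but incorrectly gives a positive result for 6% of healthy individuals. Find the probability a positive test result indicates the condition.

Let D = the rare event, + = positive/flagged.
P(D) = 1/400
P(+|D) = 98/100 = 49/50
P(+|D') = 6/100 = 3/50
P(+) = P(+|D)P(D) + P(+|D')P(D')
     = \frac{49}{50} × \frac{1}{400} + \frac{3}{50} × \frac{399}{400}
     = \frac{623}{10000}
P(D|+) = P(+|D)P(D)/P(+) = \frac{7}{178}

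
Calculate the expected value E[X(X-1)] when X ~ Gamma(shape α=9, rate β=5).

E[X(X-1)] = E[X² - X] = E[X²] - E[X]
E[X] = \frac{9}{5}
E[X²] = Var(X) + (E[X])² = \frac{9}{25} + (\frac{9}{5})² = \frac{18}{5}
E[X(X-1)] = \frac{18}{5} - \frac{9}{5} = \frac{9}{5}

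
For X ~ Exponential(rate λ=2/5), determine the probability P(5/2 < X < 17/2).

P(5/2 < X < 17/2) = ∫_{5/2}^{17/2} f(x) dx
where f(x) = \frac{2 e^{- \frac{2 x}{5}}}{5}
= - \frac{1}{e^{\frac{17}{5}}} + e^{-1}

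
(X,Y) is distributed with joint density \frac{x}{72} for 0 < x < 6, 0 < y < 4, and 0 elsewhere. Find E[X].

f_X(x) = ∫_0^4 \frac{x}{72} dy = \frac{x}{18}
E[X] = ∫_0^6 x × (\frac{x}{18}) dx = 4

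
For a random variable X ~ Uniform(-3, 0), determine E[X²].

Using the identity E[X²] = Var(X) + (E[X])²:
E[X] = - \frac{3}{2}
Var(X) = \frac{3}{4}
E[X²] = \frac{3}{4} + (- \frac{3}{2})²
= 3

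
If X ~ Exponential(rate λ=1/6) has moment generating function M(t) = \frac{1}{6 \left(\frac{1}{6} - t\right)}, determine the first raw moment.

To find E[X], compute M^(1)(0):
M^(1)(t) = \frac{1}{6 \left(\frac{1}{6} - t\right)^{2}}
M^(1)(0) = 6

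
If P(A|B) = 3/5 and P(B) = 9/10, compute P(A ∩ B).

By definition, P(A|B) = P(A ∩ B) / P(B)
So P(A ∩ B) = P(A|B) × P(B)
= 3/5 × 9/10
= 27/50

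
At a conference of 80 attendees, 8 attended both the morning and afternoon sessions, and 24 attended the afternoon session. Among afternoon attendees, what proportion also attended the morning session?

P(A ∩ B) = 8/80 = 1/10
P(B) = 24/80 = 3/10
P(A|B) = P(A ∩ B) / P(B) = (1/10) / (3/10) = 1/3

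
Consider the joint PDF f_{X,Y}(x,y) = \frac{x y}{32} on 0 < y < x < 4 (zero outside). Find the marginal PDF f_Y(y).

f_Y(y) = ∫_y^4 \frac{x y}{32} dx = \frac{y \left(16 - y^{2}\right)}{64}
for 0 < y < 4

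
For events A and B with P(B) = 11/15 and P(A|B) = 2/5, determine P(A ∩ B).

By definition, P(A|B) = P(A ∩ B) / P(B)
So P(A ∩ B) = P(A|B) × P(B)
= 2/5 × 11/15
= 22/75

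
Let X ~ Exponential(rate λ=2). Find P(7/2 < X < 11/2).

P(7/2 < X < 11/2) = ∫_{7/2}^{11/2} f(x) dx
where f(x) = 2 e^{- 2 x}
= - \frac{1 - e^{4}}{e^{11}}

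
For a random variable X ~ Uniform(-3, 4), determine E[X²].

Using the identity E[X²] = Var(X) + (E[X])²:
E[X] = \frac{1}{2}
Var(X) = \frac{49}{12}
E[X²] = \frac{49}{12} + (\frac{1}{2})²
= \frac{13}{3}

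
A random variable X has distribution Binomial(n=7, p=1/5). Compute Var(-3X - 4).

For X ~ Binomial(n=7, p=1/5):
Var(X) = \frac{28}{25}
Var(-3X - 4) = (-3)² × Var(X) = 9 × \frac{28}{25} = \frac{252}{25}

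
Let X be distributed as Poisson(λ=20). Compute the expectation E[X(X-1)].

E[X(X-1)] = E[X² - X] = E[X²] - E[X]
E[X] = 20
E[X²] = Var(X) + (E[X])² = 20 + (20)² = 420
E[X(X-1)] = 420 - 20 = 400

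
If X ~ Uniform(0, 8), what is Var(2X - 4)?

For X ~ Uniform(0, 8):
Var(X) = \frac{16}{3}
Var(2X - 4) = (2)² × Var(X) = 4 × \frac{16}{3} = \frac{64}{3}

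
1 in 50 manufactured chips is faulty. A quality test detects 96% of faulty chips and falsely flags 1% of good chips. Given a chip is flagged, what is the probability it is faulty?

Let D = the rare event, + = positive/flagged.
P(D) = 1/50
P(+|D) = 96/100 = 24/25
P(+|D') = 1/100
P(+) = P(+|D)P(D) + P(+|D')P(D')
     = \frac{24}{25} × \frac{1}{50} + \frac{1}{100} × \frac{49}{50}
     = \frac{29}{1000}
P(D|+) = P(+|D)P(D)/P(+) = \frac{96}{145}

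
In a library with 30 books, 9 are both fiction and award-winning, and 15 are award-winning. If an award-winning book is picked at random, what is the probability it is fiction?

P(A ∩ B) = 9/30 = 3/10
P(B) = 15/30 = 1/2
P(A|B) = P(A ∩ B) / P(B) = (3/10) / (1/2) = 3/5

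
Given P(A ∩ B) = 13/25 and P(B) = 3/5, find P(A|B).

P(A|B) = P(A ∩ B) / P(B)
= (13/25) / (3/5)
= 13/15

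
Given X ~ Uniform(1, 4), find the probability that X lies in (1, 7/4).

P(1 < X < 7/4) = ∫_{1}^{7/4} f(x) dx
where f(x) = \frac{1}{3}
= \frac{1}{4}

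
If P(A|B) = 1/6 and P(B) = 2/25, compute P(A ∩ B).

By definition, P(A|B) = P(A ∩ B) / P(B)
So P(A ∩ B) = P(A|B) × P(B)
= 1/6 × 2/25
= 1/75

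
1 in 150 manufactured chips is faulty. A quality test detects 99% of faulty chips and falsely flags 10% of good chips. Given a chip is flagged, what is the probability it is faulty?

Let D = the rare event, + = positive/flagged.
P(D) = 1/150
P(+|D) = 99/100
P(+|D') = 10/100 = 1/10
P(+) = P(+|D)P(D) + P(+|D')P(D')
     = \frac{99}{100} × \frac{1}{150} + \frac{1}{10} × \frac{149}{150}
     = \frac{1589}{15000}
P(D|+) = P(+|D)P(D)/P(+) = \frac{99}{1589}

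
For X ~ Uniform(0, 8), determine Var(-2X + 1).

For X ~ Uniform(0, 8):
Var(X) = \frac{16}{3}
Var(-2X + 1) = (-2)² × Var(X) = 4 × \frac{16}{3} = \frac{64}{3}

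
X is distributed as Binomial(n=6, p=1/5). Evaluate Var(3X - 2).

For X ~ Binomial(n=6, p=1/5):
Var(X) = \frac{24}{25}
Var(3X - 2) = (3)² × Var(X) = 9 × \frac{24}{25} = \frac{216}{25}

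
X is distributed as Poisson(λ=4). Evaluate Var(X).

For X ~ Poisson(λ=4):
Var(X) = 4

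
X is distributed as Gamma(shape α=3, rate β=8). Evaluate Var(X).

For X ~ Gamma(shape α=3, rate β=8):
Var(X) = \frac{3}{64}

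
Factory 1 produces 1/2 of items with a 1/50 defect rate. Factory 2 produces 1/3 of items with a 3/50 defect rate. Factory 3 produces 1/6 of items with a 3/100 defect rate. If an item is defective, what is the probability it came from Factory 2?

Using Bayes' theorem:
P(F1) = 1/2, P(D|F1) = 1/50
P(F2) = 1/3, P(D|F2) = 3/50
P(F3) = 1/6, P(D|F3) = 3/100
P(D) = P(D|F1)P(F1) + P(D|F2)P(F2) + P(D|F3)P(F3)
     = \frac{7}{200}
P(F2|D) = P(D|F2)P(F2) / P(D)
= \frac{4}{7}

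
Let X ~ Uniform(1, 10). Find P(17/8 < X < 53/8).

P(17/8 < X < 53/8) = ∫_{17/8}^{53/8} f(x) dx
where f(x) = \frac{1}{9}
= \frac{1}{2}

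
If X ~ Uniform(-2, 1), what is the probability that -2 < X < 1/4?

P(-2 < X < 1/4) = ∫_{-2}^{1/4} f(x) dx
where f(x) = \frac{1}{3}
= \frac{3}{4}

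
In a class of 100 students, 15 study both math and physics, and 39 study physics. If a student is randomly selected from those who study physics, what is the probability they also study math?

P(A ∩ B) = 15/100 = 3/20
P(B) = 39/100
P(A|B) = P(A ∩ B) / P(B) = (3/20) / (39/100) = 5/13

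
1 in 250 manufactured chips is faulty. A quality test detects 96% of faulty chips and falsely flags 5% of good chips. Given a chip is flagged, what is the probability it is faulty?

Let D = the rare event, + = positive/flagged.
P(D) = 1/250
P(+|D) = 96/100 = 24/25
P(+|D') = 5/100 = 1/20
P(+) = P(+|D)P(D) + P(+|D')P(D')
     = \frac{24}{25} × \frac{1}{250} + \frac{1}{20} × \frac{249}{250}
     = \frac{1341}{25000}
P(D|+) = P(+|D)P(D)/P(+) = \frac{32}{447}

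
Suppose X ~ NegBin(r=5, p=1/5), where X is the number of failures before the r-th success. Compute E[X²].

Using the identity E[X²] = Var(X) + (E[X])²:
E[X] = 20
Var(X) = 100
E[X²] = 100 + (20)²
= 500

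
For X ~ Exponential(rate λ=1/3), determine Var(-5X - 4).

For X ~ Exponential(rate λ=1/3):
Var(X) = 9
Var(-5X - 4) = (-5)² × Var(X) = 25 × 9 = 225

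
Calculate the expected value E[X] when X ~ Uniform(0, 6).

For X ~ Uniform(0, 6), the expected value is:
E[X] = 3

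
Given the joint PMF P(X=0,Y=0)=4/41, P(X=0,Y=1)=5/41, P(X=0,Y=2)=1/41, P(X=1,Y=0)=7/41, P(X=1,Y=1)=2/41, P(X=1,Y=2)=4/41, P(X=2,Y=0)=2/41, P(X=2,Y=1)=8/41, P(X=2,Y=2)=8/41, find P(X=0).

P(X=0) = P(X=0,Y=0) + P(X=0,Y=1) + P(X=0,Y=2)
= 4/41 + 5/41 + 1/41
= 10/41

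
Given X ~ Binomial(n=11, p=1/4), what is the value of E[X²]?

Using the identity E[X²] = Var(X) + (E[X])²:
E[X] = \frac{11}{4}
Var(X) = \frac{33}{16}
E[X²] = \frac{33}{16} + (\frac{11}{4})²
= \frac{77}{8}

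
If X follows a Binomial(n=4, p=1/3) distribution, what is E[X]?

For X ~ Binomial(n=4, p=1/3), the expected value is:
E[X] = \frac{4}{3}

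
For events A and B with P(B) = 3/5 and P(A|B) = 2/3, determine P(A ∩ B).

By definition, P(A|B) = P(A ∩ B) / P(B)
So P(A ∩ B) = P(A|B) × P(B)
= 2/3 × 3/5
= 2/5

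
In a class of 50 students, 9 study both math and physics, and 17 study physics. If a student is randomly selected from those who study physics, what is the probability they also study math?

P(A ∩ B) = 9/50
P(B) = 17/50
P(A|B) = P(A ∩ B) / P(B) = (9/50) / (17/50) = 9/17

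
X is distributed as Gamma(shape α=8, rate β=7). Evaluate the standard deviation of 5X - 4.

For X ~ Gamma(shape α=8, rate β=7):
Var(X) = \frac{8}{49}
SD(X) = √(Var(X)) = √(\frac{8}{49}) = \frac{2 \sqrt{2}}{7}
SD(5X - 4) = |5| × SD(X) = 5 × \frac{2 \sqrt{2}}{7} = \frac{10 \sqrt{2}}{7}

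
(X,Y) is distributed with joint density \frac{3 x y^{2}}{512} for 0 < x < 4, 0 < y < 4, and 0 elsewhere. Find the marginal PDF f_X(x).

f_X(x) = ∫_0^4 f(x,y) dy
= ∫_0^4 \frac{3 x y^{2}}{512} dy
= \frac{x}{8} for 0 < x < 4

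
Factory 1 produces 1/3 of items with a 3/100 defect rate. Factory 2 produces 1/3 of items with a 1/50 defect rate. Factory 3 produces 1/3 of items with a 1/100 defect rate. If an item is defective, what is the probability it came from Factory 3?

Using Bayes' theorem:
P(F1) = 1/3, P(D|F1) = 3/100
P(F2) = 1/3, P(D|F2) = 1/50
P(F3) = 1/3, P(D|F3) = 1/100
P(D) = P(D|F1)P(F1) + P(D|F2)P(F2) + P(D|F3)P(F3)
     = \frac{1}{50}
P(F3|D) = P(D|F3)P(F3) / P(D)
= \frac{1}{6}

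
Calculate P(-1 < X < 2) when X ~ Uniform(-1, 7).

P(-1 < X < 2) = ∫_{-1}^{2} f(x) dx
where f(x) = \frac{1}{8}
= \frac{3}{8}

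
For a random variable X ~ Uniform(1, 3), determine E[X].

For X ~ Uniform(1, 3), the expected value is:
E[X] = 2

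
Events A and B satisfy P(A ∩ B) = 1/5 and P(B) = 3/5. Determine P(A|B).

P(A|B) = P(A ∩ B) / P(B)
= (1/5) / (3/5)
= 1/3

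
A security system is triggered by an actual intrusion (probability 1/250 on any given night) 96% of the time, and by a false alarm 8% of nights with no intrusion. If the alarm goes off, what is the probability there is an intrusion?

Let D = the rare event, + = positive/flagged.
P(D) = 1/250
P(+|D) = 96/100 = 24/25
P(+|D') = 8/100 = 2/25
P(+) = P(+|D)P(D) + P(+|D')P(D')
     = \frac{24}{25} × \frac{1}{250} + \frac{2}{25} × \frac{249}{250}
     = \frac{261}{3125}
P(D|+) = P(+|D)P(D)/P(+) = \frac{4}{87}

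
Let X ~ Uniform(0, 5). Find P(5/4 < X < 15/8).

P(5/4 < X < 15/8) = ∫_{5/4}^{15/8} f(x) dx
where f(x) = \frac{1}{5}
= \frac{1}{8}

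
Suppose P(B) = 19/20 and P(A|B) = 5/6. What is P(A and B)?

By definition, P(A|B) = P(A ∩ B) / P(B)
So P(A ∩ B) = P(A|B) × P(B)
= 5/6 × 19/20
= 19/24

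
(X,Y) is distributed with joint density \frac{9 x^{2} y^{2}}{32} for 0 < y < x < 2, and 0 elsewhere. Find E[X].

f_X(x) = ∫_0^x \frac{9 x^{2} y^{2}}{32} dy = \frac{3 x^{5}}{32}
E[X] = ∫_0^2 x × (\frac{3 x^{5}}{32}) dx = \frac{12}{7}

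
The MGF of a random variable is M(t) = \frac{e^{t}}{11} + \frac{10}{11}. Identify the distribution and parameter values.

The MGF M(t) = \frac{e^{t}}{11} + \frac{10}{11} is the standard form for the Bernoulli distribution.
Comparing with the known MGF formula identifies: Bernoulli(p=1/11)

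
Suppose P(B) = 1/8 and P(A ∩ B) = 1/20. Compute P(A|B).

P(A|B) = P(A ∩ B) / P(B)
= (1/20) / (1/8)
= 2/5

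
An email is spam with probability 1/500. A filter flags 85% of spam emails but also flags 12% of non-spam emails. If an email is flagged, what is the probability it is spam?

Let D = the rare event, + = positive/flagged.
P(D) = 1/500
P(+|D) = 85/100 = 17/20
P(+|D') = 12/100 = 3/25
P(+) = P(+|D)P(D) + P(+|D')P(D')
     = \frac{17}{20} × \frac{1}{500} + \frac{3}{25} × \frac{499}{500}
     = \frac{6073}{50000}
P(D|+) = P(+|D)P(D)/P(+) = \frac{85}{6073}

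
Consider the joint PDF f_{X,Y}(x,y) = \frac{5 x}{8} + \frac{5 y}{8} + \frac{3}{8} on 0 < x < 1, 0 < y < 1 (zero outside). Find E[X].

E[X] = ∫_0^1 ∫_0^1 x × f(x,y) dy dx
= ∫_0^1 ∫_0^1 x × (\frac{5 x}{8} + \frac{5 y}{8} + \frac{3}{8}) dy dx
= \frac{53}{96}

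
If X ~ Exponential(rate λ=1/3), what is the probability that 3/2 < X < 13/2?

P(3/2 < X < 13/2) = ∫_{3/2}^{13/2} f(x) dx
where f(x) = \frac{e^{- \frac{x}{3}}}{3}
= - \frac{1}{e^{\frac{13}{6}}} + e^{- \frac{1}{2}}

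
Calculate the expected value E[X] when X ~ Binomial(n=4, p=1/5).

For X ~ Binomial(n=4, p=1/5), the expected value is:
E[X] = \frac{4}{5}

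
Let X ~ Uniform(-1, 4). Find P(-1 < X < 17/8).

P(-1 < X < 17/8) = ∫_{-1}^{17/8} f(x) dx
where f(x) = \frac{1}{5}
= \frac{5}{8}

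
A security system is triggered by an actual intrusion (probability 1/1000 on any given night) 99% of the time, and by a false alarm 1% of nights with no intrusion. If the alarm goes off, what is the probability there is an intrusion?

Let D = the rare event, + = positive/flagged.
P(D) = 1/1000
P(+|D) = 99/100
P(+|D') = 1/100
P(+) = P(+|D)P(D) + P(+|D')P(D')
     = \frac{99}{100} × \frac{1}{1000} + \frac{1}{100} × \frac{999}{1000}
     = \frac{549}{50000}
P(D|+) = P(+|D)P(D)/P(+) = \frac{11}{122}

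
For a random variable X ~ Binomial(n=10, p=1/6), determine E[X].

For X ~ Binomial(n=10, p=1/6), the expected value is:
E[X] = \frac{5}{3}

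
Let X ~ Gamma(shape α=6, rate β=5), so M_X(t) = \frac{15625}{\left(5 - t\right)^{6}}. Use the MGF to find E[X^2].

To find E[X^2], compute M^(2)(0):
M^(1)(t) = \frac{93750}{\left(5 - t\right)^{7}}
M^(2)(t) = \frac{656250}{\left(5 - t\right)^{8}}
M^(2)(0) = \frac{42}{25}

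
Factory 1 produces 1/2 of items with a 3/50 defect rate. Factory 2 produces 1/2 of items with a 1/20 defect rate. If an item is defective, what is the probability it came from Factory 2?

Using Bayes' theorem:
P(F1) = 1/2, P(D|F1) = 3/50
P(F2) = 1/2, P(D|F2) = 1/20
P(D) = P(D|F1)P(F1) + P(D|F2)P(F2)
     = \frac{11}{200}
P(F2|D) = P(D|F2)P(F2) / P(D)
= \frac{5}{11}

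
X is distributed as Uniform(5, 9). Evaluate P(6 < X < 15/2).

P(6 < X < 15/2) = ∫_{6}^{15/2} f(x) dx
where f(x) = \frac{1}{4}
= \frac{3}{8}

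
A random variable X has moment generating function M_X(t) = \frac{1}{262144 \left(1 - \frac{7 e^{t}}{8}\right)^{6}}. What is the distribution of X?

The MGF M(t) = \frac{1}{262144 \left(1 - \frac{7 e^{t}}{8}\right)^{6}} is the standard form for the NegativeBinomial distribution.
Comparing with the known MGF formula identifies: NegBin(r=6, p=1/8), X = failures before r-th success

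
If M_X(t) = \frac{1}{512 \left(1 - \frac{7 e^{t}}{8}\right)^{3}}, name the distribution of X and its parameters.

The MGF M(t) = \frac{1}{512 \left(1 - \frac{7 e^{t}}{8}\right)^{3}} is the standard form for the NegativeBinomial distribution.
Comparing with the known MGF formula identifies: NegBin(r=3, p=1/8), X = failures before r-th success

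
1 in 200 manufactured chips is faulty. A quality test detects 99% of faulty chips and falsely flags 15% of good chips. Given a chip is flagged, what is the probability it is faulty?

Let D = the rare event, + = positive/flagged.
P(D) = 1/200
P(+|D) = 99/100
P(+|D') = 15/100 = 3/20
P(+) = P(+|D)P(D) + P(+|D')P(D')
     = \frac{99}{100} × \frac{1}{200} + \frac{3}{20} × \frac{199}{200}
     = \frac{771}{5000}
P(D|+) = P(+|D)P(D)/P(+) = \frac{33}{1028}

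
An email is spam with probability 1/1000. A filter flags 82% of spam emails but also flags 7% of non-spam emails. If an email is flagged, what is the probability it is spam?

Let D = the rare event, + = positive/flagged.
P(D) = 1/1000
P(+|D) = 82/100 = 41/50
P(+|D') = 7/100
P(+) = P(+|D)P(D) + P(+|D')P(D')
     = \frac{41}{50} × \frac{1}{1000} + \frac{7}{100} × \frac{999}{1000}
     = \frac{283}{4000}
P(D|+) = P(+|D)P(D)/P(+) = \frac{82}{7075}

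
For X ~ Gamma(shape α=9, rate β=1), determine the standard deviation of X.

For X ~ Gamma(shape α=9, rate β=1):
Var(X) = 9
SD(X) = √(Var(X)) = √(9) = 3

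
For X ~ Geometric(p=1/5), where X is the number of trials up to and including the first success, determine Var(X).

For X ~ Geometric(p=1/5), where X is the number of trials up to and including the first success:
Var(X) = 20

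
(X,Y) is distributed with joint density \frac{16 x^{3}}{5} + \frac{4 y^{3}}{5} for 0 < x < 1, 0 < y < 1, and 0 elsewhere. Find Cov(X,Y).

E[XY] = ∫∫ xy × f(x,y) dx dy = \frac{2}{5}
E[X] = \frac{37}{50}
E[Y] = \frac{14}{25}
Cov(X,Y) = E[XY] - E[X]E[Y] = - \frac{9}{625}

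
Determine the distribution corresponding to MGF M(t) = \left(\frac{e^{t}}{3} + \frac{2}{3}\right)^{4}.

The MGF M(t) = \left(\frac{e^{t}}{3} + \frac{2}{3}\right)^{4} is the standard form for the Binomial distribution.
Comparing with the known MGF formula identifies: Binomial(n=4, p=1/3)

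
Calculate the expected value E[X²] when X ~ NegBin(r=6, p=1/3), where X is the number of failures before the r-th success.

Using the identity E[X²] = Var(X) + (E[X])²:
E[X] = 12
Var(X) = 36
E[X²] = 36 + (12)²
= 180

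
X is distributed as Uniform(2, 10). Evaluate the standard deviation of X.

For X ~ Uniform(2, 10):
Var(X) = \frac{16}{3}
SD(X) = √(Var(X)) = √(\frac{16}{3}) = \frac{4 \sqrt{3}}{3}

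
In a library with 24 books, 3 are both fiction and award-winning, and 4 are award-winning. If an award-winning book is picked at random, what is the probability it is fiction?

P(A ∩ B) = 3/24 = 1/8
P(B) = 4/24 = 1/6
P(A|B) = P(A ∩ B) / P(B) = (1/8) / (1/6) = 3/4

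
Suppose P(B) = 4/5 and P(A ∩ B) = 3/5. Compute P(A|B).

P(A|B) = P(A ∩ B) / P(B)
= (3/5) / (4/5)
= 3/4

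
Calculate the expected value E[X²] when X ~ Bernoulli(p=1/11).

Using the identity E[X²] = Var(X) + (E[X])²:
E[X] = \frac{1}{11}
Var(X) = \frac{10}{121}
E[X²] = \frac{10}{121} + (\frac{1}{11})²
= \frac{1}{11}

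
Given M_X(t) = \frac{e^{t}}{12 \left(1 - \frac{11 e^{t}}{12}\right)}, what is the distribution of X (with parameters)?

The MGF M(t) = \frac{e^{t}}{12 \left(1 - \frac{11 e^{t}}{12}\right)} is the standard form for the Geometric distribution.
Comparing with the known MGF formula identifies: Geometric(p=1/12), X = trial number of first success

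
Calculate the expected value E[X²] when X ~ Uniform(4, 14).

Using the identity E[X²] = Var(X) + (E[X])²:
E[X] = 9
Var(X) = \frac{25}{3}
E[X²] = \frac{25}{3} + (9)²
= \frac{268}{3}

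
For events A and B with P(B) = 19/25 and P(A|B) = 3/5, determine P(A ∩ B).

By definition, P(A|B) = P(A ∩ B) / P(B)
So P(A ∩ B) = P(A|B) × P(B)
= 3/5 × 19/25
= 57/125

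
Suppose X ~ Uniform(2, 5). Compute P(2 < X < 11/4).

P(2 < X < 11/4) = ∫_{2}^{11/4} f(x) dx
where f(x) = \frac{1}{3}
= \frac{1}{4}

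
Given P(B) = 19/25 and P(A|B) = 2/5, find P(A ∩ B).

By definition, P(A|B) = P(A ∩ B) / P(B)
So P(A ∩ B) = P(A|B) × P(B)
= 2/5 × 19/25
= 38/125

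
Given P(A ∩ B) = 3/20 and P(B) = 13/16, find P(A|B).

P(A|B) = P(A ∩ B) / P(B)
= (3/20) / (13/16)
= 12/65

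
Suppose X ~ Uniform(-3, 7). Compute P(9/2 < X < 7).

P(9/2 < X < 7) = ∫_{9/2}^{7} f(x) dx
where f(x) = \frac{1}{10}
= \frac{1}{4}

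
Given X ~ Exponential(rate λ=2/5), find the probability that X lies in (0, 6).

P(0 < X < 6) = ∫_{0}^{6} f(x) dx
where f(x) = \frac{2 e^{- \frac{2 x}{5}}}{5}
= 1 - e^{- \frac{12}{5}}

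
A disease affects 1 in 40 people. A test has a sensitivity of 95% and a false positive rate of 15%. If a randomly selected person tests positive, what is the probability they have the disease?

Let D = the rare event, + = positive/flagged.
P(D) = 1/40
P(+|D) = 95/100 = 19/20
P(+|D') = 15/100 = 3/20
P(+) = P(+|D)P(D) + P(+|D')P(D')
     = \frac{19}{20} × \frac{1}{40} + \frac{3}{20} × \frac{39}{40}
     = \frac{17}{100}
P(D|+) = P(+|D)P(D)/P(+) = \frac{19}{136}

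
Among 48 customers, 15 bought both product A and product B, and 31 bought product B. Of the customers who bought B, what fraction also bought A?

P(A ∩ B) = 15/48 = 5/16
P(B) = 31/48
P(A|B) = P(A ∩ B) / P(B) = (5/16) / (31/48) = 15/31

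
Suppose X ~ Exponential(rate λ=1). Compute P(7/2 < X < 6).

P(7/2 < X < 6) = ∫_{7/2}^{6} f(x) dx
where f(x) = e^{- x}
= - \frac{1}{e^{6}} + e^{- \frac{7}{2}}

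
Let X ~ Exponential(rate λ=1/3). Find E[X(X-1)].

E[X(X-1)] = E[X² - X] = E[X²] - E[X]
E[X] = 3
E[X²] = Var(X) + (E[X])² = 9 + (3)² = 18
E[X(X-1)] = 18 - 3 = 15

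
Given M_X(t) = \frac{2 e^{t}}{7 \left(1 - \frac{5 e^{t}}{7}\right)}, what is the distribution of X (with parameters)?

The MGF M(t) = \frac{2 e^{t}}{7 \left(1 - \frac{5 e^{t}}{7}\right)} is the standard form for the Geometric distribution.
Comparing with the known MGF formula identifies: Geometric(p=2/7), X = trial number of first success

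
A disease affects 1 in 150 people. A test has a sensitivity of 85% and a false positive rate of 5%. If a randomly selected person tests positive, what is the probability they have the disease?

Let D = the rare event, + = positive/flagged.
P(D) = 1/150
P(+|D) = 85/100 = 17/20
P(+|D') = 5/100 = 1/20
P(+) = P(+|D)P(D) + P(+|D')P(D')
     = \frac{17}{20} × \frac{1}{150} + \frac{1}{20} × \frac{149}{150}
     = \frac{83}{1500}
P(D|+) = P(+|D)P(D)/P(+) = \frac{17}{166}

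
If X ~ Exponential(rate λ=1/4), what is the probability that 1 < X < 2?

P(1 < X < 2) = ∫_{1}^{2} f(x) dx
where f(x) = \frac{e^{- \frac{x}{4}}}{4}
= - \frac{1}{e^{\frac{1}{2}}} + e^{- \frac{1}{4}}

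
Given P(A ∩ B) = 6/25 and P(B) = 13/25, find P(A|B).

P(A|B) = P(A ∩ B) / P(B)
= (6/25) / (13/25)
= 6/13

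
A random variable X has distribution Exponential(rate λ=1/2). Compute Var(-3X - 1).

For X ~ Exponential(rate λ=1/2):
Var(X) = 4
Var(-3X - 1) = (-3)² × Var(X) = 9 × 4 = 36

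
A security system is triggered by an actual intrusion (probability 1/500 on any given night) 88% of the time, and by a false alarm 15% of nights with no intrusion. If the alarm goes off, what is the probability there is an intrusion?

Let D = the rare event, + = positive/flagged.
P(D) = 1/500
P(+|D) = 88/100 = 22/25
P(+|D') = 15/100 = 3/20
P(+) = P(+|D)P(D) + P(+|D')P(D')
     = \frac{22}{25} × \frac{1}{500} + \frac{3}{20} × \frac{499}{500}
     = \frac{7573}{50000}
P(D|+) = P(+|D)P(D)/P(+) = \frac{88}{7573}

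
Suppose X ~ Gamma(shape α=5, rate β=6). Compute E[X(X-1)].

E[X(X-1)] = E[X² - X] = E[X²] - E[X]
E[X] = \frac{5}{6}
E[X²] = Var(X) + (E[X])² = \frac{5}{36} + (\frac{5}{6})² = \frac{5}{6}
E[X(X-1)] = \frac{5}{6} - \frac{5}{6} = 0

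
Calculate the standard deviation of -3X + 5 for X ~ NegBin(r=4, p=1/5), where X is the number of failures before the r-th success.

For X ~ NegBin(r=4, p=1/5), where X is the number of failures before the r-th success:
Var(X) = 80
SD(X) = √(Var(X)) = √(80) = 4 \sqrt{5}
SD(-3X + 5) = |-3| × SD(X) = 3 × 4 \sqrt{5} = 12 \sqrt{5}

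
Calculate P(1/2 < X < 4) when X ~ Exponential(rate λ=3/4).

P(1/2 < X < 4) = ∫_{1/2}^{4} f(x) dx
where f(x) = \frac{3 e^{- \frac{3 x}{4}}}{4}
= - \frac{1}{e^{3}} + e^{- \frac{3}{8}}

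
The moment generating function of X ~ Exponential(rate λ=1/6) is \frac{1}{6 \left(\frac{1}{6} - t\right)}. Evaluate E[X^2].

To find E[X^2], compute M^(2)(0):
M^(1)(t) = \frac{1}{6 \left(\frac{1}{6} - t\right)^{2}}
M^(2)(t) = \frac{1}{3 \left(\frac{1}{6} - t\right)^{3}}
M^(2)(0) = 72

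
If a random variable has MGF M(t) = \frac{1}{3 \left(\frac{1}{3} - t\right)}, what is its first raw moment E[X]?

To find E[X], compute M^(1)(0):
M^(1)(t) = \frac{1}{3 \left(\frac{1}{3} - t\right)^{2}}
M^(1)(0) = 3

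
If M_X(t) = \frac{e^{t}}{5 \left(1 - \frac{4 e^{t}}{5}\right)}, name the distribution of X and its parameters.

The MGF M(t) = \frac{e^{t}}{5 \left(1 - \frac{4 e^{t}}{5}\right)} is the standard form for the Geometric distribution.
Comparing with the known MGF formula identifies: Geometric(p=1/5), X = trial number of first success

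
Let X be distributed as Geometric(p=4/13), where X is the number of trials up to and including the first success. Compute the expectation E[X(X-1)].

E[X(X-1)] = E[X² - X] = E[X²] - E[X]
E[X] = \frac{13}{4}
E[X²] = Var(X) + (E[X])² = \frac{117}{16} + (\frac{13}{4})² = \frac{143}{8}
E[X(X-1)] = \frac{143}{8} - \frac{13}{4} = \frac{117}{8}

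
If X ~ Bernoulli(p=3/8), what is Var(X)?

For X ~ Bernoulli(p=3/8):
Var(X) = \frac{15}{64}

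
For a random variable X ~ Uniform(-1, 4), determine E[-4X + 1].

For X ~ Uniform(-1, 4):
E[X] = \frac{3}{2}
E[-4X + 1] = -4 × E[X] + 1 = -5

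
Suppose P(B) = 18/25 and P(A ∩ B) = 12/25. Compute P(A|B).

P(A|B) = P(A ∩ B) / P(B)
= (12/25) / (18/25)
= 2/3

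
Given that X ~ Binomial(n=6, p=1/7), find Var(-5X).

For X ~ Binomial(n=6, p=1/7):
Var(X) = \frac{36}{49}
Var(-5X) = (-5)² × Var(X) = 25 × \frac{36}{49} = \frac{900}{49}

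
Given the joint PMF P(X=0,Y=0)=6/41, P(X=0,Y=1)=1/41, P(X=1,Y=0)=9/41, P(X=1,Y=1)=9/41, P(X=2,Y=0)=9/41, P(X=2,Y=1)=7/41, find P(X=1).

P(X=1) = P(X=1,Y=0) + P(X=1,Y=1)
= 9/41 + 9/41
= 18/41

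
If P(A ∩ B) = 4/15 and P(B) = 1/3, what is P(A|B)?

P(A|B) = P(A ∩ B) / P(B)
= (4/15) / (1/3)
= 4/5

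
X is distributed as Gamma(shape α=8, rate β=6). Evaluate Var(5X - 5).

For X ~ Gamma(shape α=8, rate β=6):
Var(X) = \frac{2}{9}
Var(5X - 5) = (5)² × Var(X) = 25 × \frac{2}{9} = \frac{50}{9}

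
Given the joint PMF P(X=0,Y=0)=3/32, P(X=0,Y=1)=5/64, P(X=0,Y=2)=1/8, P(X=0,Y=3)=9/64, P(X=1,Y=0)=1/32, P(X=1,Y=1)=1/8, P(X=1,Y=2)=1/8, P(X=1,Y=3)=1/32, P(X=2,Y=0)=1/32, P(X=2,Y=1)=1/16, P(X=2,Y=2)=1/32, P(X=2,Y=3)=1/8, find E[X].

First find marginal of X:
P(X=0) = 7/16
P(X=1) = 5/16
P(X=2) = 1/4
E[X] = 0 × 7/16 + 1 × 5/16 + 2 × 1/4 = 13/16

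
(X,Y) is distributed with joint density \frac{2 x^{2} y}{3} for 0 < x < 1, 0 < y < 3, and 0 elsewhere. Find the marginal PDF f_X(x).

f_X(x) = ∫_0^3 f(x,y) dy
= ∫_0^3 \frac{2 x^{2} y}{3} dy
= 3 x^{2} for 0 < x < 1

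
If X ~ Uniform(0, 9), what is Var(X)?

For X ~ Uniform(0, 9):
Var(X) = \frac{27}{4}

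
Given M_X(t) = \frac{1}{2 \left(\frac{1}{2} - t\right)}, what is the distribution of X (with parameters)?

The MGF M(t) = \frac{1}{2 \left(\frac{1}{2} - t\right)} is the standard form for the Exponential distribution.
Comparing with the known MGF formula identifies: Exponential(rate λ=1/2)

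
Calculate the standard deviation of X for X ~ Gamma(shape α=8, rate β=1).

For X ~ Gamma(shape α=8, rate β=1):
Var(X) = 8
SD(X) = √(Var(X)) = √(8) = 2 \sqrt{2}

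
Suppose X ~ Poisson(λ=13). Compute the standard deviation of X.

For X ~ Poisson(λ=13):
Var(X) = 13
SD(X) = √(Var(X)) = √(13) = \sqrt{13}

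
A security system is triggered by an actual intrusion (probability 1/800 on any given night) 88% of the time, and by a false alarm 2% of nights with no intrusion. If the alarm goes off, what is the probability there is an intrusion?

Let D = the rare event, + = positive/flagged.
P(D) = 1/800
P(+|D) = 88/100 = 22/25
P(+|D') = 2/100 = 1/50
P(+) = P(+|D)P(D) + P(+|D')P(D')
     = \frac{22}{25} × \frac{1}{800} + \frac{1}{50} × \frac{799}{800}
     = \frac{843}{40000}
P(D|+) = P(+|D)P(D)/P(+) = \frac{44}{843}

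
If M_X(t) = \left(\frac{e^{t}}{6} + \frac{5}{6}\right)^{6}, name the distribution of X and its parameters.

The MGF M(t) = \left(\frac{e^{t}}{6} + \frac{5}{6}\right)^{6} is the standard form for the Binomial distribution.
Comparing with the known MGF formula identifies: Binomial(n=6, p=1/6)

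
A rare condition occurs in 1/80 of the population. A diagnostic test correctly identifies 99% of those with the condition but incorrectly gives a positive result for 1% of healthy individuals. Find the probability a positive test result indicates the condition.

Let D = the rare event, + = positive/flagged.
P(D) = 1/80
P(+|D) = 99/100
P(+|D') = 1/100
P(+) = P(+|D)P(D) + P(+|D')P(D')
     = \frac{99}{100} × \frac{1}{80} + \frac{1}{100} × \frac{79}{80}
     = \frac{89}{4000}
P(D|+) = P(+|D)P(D)/P(+) = \frac{99}{178}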